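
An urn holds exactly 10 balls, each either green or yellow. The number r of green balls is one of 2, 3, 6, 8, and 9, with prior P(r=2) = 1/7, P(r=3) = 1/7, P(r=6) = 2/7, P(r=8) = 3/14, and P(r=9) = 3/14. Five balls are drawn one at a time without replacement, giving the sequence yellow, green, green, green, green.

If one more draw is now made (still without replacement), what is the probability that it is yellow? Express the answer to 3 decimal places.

0.220

The likelihood of the observed sequence under each hypothesis: P(data | r = 2) = (8/10)(2/9)(1/8)(0/7) = 0; P(data | r = 3) = (7/10)(3/9)(2/8)(1/7)(0/6) = 0; P(data | r = 6) = (4/10)(6/9)(5/8)(4/7)(3/6) = 0.047619; P(data | r = 8) = (2/10)(8/9)(7/8)(6/7)(5/6) = 0.11111; P(data | r = 9) = (1/10)(9/9)(8/8)(7/7)(6/6) = 0.1.
The prior-weighted likelihoods are 1/7 · 0 = 0, 1/7 · 0 = 0, 2/7 · 0.047619 = 0.013605, 3/14 · 0.11111 = 0.02381, 3/14 · 0.1 = 0.021429; summing to 0.058844.
Dividing through by the total gives posterior P(r = 2 | data) = 0, P(r = 3 | data) = 0, P(r = 6 | data) = 0.23121, P(r = 8 | data) = 0.40462, P(r = 9 | data) = 0.36416.
So P(yellow next | data) = Σ P(yellow next | H) P(H | data) = (3/5)(0.23121) + (1/5)(0.40462) + (0)(0.36416) = 0.21965.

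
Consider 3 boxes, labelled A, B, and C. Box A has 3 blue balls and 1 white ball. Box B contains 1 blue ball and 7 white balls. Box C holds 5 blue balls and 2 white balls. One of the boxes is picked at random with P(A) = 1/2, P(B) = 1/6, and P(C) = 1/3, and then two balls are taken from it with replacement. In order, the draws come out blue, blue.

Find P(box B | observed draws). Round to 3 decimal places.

Compute the likelihood of the observed sequence for each case: P(data | box A) = (3/4)(3/4) = 0.5625; P(data | box B) = (1/8)(1/8) = 0.015625; P(data | box C) = (5/7)(5/7) = 0.5102.
Multiplying each by its prior: 1/2 · 0.5625 = 0.28125, 1/6 · 0.015625 = 0.0026042, 1/3 · 0.5102 = 0.17007; with total 0.45392.
By Bayes' rule, P(box B | data) = (0.0026042) / (0.45392) = 0.005737.

0.006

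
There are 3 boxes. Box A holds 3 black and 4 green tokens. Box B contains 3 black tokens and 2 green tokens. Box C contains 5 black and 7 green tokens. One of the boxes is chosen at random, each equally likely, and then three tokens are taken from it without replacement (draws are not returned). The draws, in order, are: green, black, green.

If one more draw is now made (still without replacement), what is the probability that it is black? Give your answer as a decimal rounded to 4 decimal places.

Under each hypothesis, the probability of the observed sequence is: P(data | box A) = (4/7)(3/6)(3/5) = 0.17143; P(data | box B) = (2/5)(3/4)(1/3) = 0.1; P(data | box C) = (7/12)(5/11)(6/10) = 0.15909.
Weighting by the prior gives 1/3 · 0.17143 = 0.057143, 1/3 · 0.1 = 0.033333, 1/3 · 0.15909 = 0.05303; with total 0.14351.
Normalising, the posterior is P(box A | data) = 0.39819, P(box B | data) = 0.23228, P(box C | data) = 0.36953.
The predictive probability is P(black next | data) = (1/2)(0.39819) + (1)(0.23228) + (4/9)(0.36953) = 0.59561.

0.5956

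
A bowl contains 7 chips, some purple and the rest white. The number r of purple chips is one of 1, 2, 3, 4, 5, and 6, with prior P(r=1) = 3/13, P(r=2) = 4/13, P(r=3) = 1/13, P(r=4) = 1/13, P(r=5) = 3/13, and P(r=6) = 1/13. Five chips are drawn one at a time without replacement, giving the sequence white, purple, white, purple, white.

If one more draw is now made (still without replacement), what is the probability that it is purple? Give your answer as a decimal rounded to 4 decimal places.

0.2069

The likelihood of the observed sequence under each hypothesis: P(data | r = 1) = (6/7)(1/6)(5/5)(0/4) = 0; P(data | r = 2) = (5/7)(2/6)(4/5)(1/4)(3/3) = 0.047619; P(data | r = 3) = (4/7)(3/6)(3/5)(2/4)(2/3) = 0.057143; P(data | r = 4) = (3/7)(4/6)(2/5)(3/4)(1/3) = 0.028571; P(data | r = 5) = (2/7)(5/6)(1/5)(4/4)(0/3) = 0; P(data | r = 6) = (1/7)(6/6)(0/5) = 0.
Weighting by the prior gives 3/13 · 0 = 0, 4/13 · 0.047619 = 0.014652, 1/13 · 0.057143 = 0.0043956, 1/13 · 0.028571 = 0.0021978, 3/13 · 0 = 0, 1/13 · 0 = 0; summing to 0.021245.
Normalising, the posterior is P(r = 1 | data) = 0, P(r = 2 | data) = 0.68966, P(r = 3 | data) = 0.2069, P(r = 4 | data) = 0.10345, P(r = 5 | data) = 0, P(r = 6 | data) = 0.
Averaging over the posterior, P(purple next | data) = (0)(0.68966) + (1/2)(0.2069) + (1)(0.10345) = 0.2069.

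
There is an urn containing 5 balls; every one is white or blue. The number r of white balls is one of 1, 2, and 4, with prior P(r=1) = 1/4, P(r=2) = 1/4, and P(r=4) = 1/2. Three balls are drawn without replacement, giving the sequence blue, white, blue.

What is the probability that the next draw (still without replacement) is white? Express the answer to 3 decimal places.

For each hypothesis, P(data | H) works out to: P(data | r = 1) = (4/5)(1/4)(3/3) = 1/5; P(data | r = 2) = (3/5)(2/4)(2/3) = 1/5; P(data | r = 4) = (1/5)(4/4)(0/3) = 0.
Weighting by the prior gives 1/4 · 1/5 = 1/20, 1/4 · 1/5 = 1/20, 1/2 · 0 = 0; with total 1/10.
The posterior is then P(r = 1 | data) = 1/2, P(r = 2 | data) = 1/2, P(r = 4 | data) = 0.
So P(white next | data) = Σ P(white next | H) P(H | data) = (0)(1/2) + (1/2)(1/2) = 1/4.

0.250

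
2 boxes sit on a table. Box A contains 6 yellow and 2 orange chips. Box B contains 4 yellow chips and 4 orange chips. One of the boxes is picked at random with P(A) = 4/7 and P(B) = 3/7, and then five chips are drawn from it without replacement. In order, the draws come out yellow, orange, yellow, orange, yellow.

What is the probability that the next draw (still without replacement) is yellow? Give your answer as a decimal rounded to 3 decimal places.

The likelihood of the observed sequence under each hypothesis: P(data | box A) = (6/8)(2/7)(5/6)(1/5)(4/4) = 1/28; P(data | box B) = (4/8)(4/7)(3/6)(3/5)(2/4) = 3/70.
Weighting by the prior gives 4/7 · 1/28 = 1/49, 3/7 · 3/70 = 9/490; these sum to 19/490.
The posterior is then P(box A | data) = 10/19, P(box B | data) = 9/19.
Averaging over the posterior, P(yellow next | data) = (1)(10/19) + (1/3)(9/19) = 13/19.

0.684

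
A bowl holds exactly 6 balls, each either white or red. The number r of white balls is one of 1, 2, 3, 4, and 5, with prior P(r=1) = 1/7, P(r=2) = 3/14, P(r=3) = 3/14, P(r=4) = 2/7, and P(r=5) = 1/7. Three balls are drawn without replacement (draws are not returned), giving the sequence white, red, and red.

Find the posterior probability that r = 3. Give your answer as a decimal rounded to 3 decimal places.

0.273

The likelihood of the observed sequence under each hypothesis: P(data | r = 1) = (1/6)(5/5)(4/4) = 1/6; P(data | r = 2) = (2/6)(4/5)(3/4) = 1/5; P(data | r = 3) = (3/6)(3/5)(2/4) = 3/20; P(data | r = 4) = (4/6)(2/5)(1/4) = 1/15; P(data | r = 5) = (5/6)(1/5)(0/4) = 0.
The prior-weighted likelihoods are 1/7 · 1/6 = 1/42, 3/14 · 1/5 = 3/70, 3/14 · 3/20 = 9/280, 2/7 · 1/15 = 2/105, 1/7 · 0 = 0; summing to 33/280.
By Bayes' rule, P(r = 3 | data) = (9/280) / (33/280) = 3/11.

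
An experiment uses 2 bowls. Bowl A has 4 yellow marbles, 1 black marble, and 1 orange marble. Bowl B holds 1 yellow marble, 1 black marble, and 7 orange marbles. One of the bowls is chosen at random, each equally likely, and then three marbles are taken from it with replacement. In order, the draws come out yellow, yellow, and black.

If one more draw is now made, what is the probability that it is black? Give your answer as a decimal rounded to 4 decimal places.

0.1657

For each hypothesis, P(data | H) works out to: P(data | bowl A) = (4/6)(4/6)(1/6) = 0.074074; P(data | bowl B) = (1/9)(1/9)(1/9) = 0.0013717.
Multiplying each by its prior: 1/2 · 0.074074 = 0.037037, 1/2 · 0.0013717 = 0.00068587; these sum to 0.037723.
Dividing through by the total gives posterior P(bowl A | data) = 0.98182, P(bowl B | data) = 0.018182.
The predictive probability is P(black next | data) = (1/6)(0.98182) + (1/9)(0.018182) = 0.16566.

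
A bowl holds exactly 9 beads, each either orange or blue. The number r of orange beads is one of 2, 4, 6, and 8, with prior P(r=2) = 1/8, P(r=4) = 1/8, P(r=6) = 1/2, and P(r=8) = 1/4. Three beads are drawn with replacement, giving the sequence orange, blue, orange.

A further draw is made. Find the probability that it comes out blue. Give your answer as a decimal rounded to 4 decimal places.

0.3360

The likelihood of the observed sequence under each hypothesis: P(data | r = 2) = (2/9)(7/9)(2/9) = 0.038409; P(data | r = 4) = (4/9)(5/9)(4/9) = 0.10974; P(data | r = 6) = (6/9)(3/9)(6/9) = 0.14815; P(data | r = 8) = (8/9)(1/9)(8/9) = 0.087791.
The prior-weighted likelihoods are 1/8 · 0.038409 = 0.0048011, 1/8 · 0.10974 = 0.013717, 1/2 · 0.14815 = 0.074074, 1/4 · 0.087791 = 0.021948; with total 0.11454.
The posterior is then P(r = 2 | data) = 0.041916, P(r = 4 | data) = 0.11976, P(r = 6 | data) = 0.64671, P(r = 8 | data) = 0.19162.
Averaging over the posterior, P(blue next | data) = (7/9)(0.041916) + (5/9)(0.11976) + (1/3)(0.64671) + (1/9)(0.19162) = 0.33599.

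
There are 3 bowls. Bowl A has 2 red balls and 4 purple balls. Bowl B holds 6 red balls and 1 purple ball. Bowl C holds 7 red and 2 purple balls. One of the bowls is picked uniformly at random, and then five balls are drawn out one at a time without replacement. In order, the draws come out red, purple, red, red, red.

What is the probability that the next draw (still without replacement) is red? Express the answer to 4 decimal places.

For each hypothesis, P(data | H) works out to: P(data | bowl A) = (2/6)(4/5)(1/4)(0/3) = 0; P(data | bowl B) = (6/7)(1/6)(5/5)(4/4)(3/3) = 1/7; P(data | bowl C) = (7/9)(2/8)(6/7)(5/6)(4/5) = 1/9.
Multiplying each by its prior: 1/3 · 0 = 0, 1/3 · 1/7 = 1/21, 1/3 · 1/9 = 1/27; summing to 16/189.
The posterior is then P(bowl A | data) = 0, P(bowl B | data) = 9/16, P(bowl C | data) = 7/16.
Averaging over the posterior, P(red next | data) = (1)(9/16) + (3/4)(7/16) = 57/64.

0.8906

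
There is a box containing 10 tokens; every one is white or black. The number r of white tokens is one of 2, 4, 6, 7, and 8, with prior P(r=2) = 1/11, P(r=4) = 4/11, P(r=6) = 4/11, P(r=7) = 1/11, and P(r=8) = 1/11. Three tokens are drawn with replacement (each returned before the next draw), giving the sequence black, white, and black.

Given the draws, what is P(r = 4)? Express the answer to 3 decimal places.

0.487

Compute the likelihood of the observed sequence for each case: P(data | r = 2) = (8/10)(2/10)(8/10) = 0.128; P(data | r = 4) = (6/10)(4/10)(6/10) = 0.144; P(data | r = 6) = (4/10)(6/10)(4/10) = 0.096; P(data | r = 7) = (3/10)(7/10)(3/10) = 0.063; P(data | r = 8) = (2/10)(8/10)(2/10) = 0.032.
Multiplying each by its prior: 1/11 · 0.128 = 0.011636, 4/11 · 0.144 = 0.052364, 4/11 · 0.096 = 0.034909, 1/11 · 0.063 = 0.0057273, 1/11 · 0.032 = 0.0029091; with total 0.10755.
Therefore the posterior P(r = 4 | data) = (0.052364) / (0.10755) = 0.4869.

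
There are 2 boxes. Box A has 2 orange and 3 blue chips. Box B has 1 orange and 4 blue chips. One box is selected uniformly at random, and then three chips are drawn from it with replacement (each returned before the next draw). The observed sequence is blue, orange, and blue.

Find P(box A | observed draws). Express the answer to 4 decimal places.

0.5294

Compute the likelihood of the observed sequence for each case: P(data | box A) = (3/5)(2/5)(3/5) = 18/125; P(data | box B) = (4/5)(1/5)(4/5) = 16/125.
Weighting by the prior gives 1/2 · 18/125 = 9/125, 1/2 · 16/125 = 8/125; these sum to 17/125.
Hence P(box A | data) = (9/125) / (17/125) = 9/17.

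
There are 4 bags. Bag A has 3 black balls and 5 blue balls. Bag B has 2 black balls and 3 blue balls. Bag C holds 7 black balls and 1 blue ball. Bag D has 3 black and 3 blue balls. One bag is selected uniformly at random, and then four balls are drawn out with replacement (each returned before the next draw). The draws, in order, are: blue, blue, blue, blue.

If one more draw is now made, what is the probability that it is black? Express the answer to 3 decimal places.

Under each hypothesis, the probability of the observed sequence is: P(data | bag A) = (5/8)(5/8)(5/8)(5/8) = 0.15259; P(data | bag B) = (3/5)(3/5)(3/5)(3/5) = 0.1296; P(data | bag C) = (1/8)(1/8)(1/8)(1/8) = 0.00024414; P(data | bag D) = (3/6)(3/6)(3/6)(3/6) = 0.0625.
Weighting by the prior gives 1/4 · 0.15259 = 0.038147, 1/4 · 0.1296 = 0.0324, 1/4 · 0.00024414 = 6.1035e-05, 1/4 · 0.0625 = 0.015625; with total 0.086233.
Dividing through by the total gives posterior P(bag A | data) = 0.44237, P(bag B | data) = 0.37573, P(bag C | data) = 0.00070779, P(bag D | data) = 0.1812.
So P(black next | data) = Σ P(black next | H) P(H | data) = (3/8)(0.44237) + (2/5)(0.37573) + (7/8)(0.00070779) + (1/2)(0.1812) = 0.4074.

0.407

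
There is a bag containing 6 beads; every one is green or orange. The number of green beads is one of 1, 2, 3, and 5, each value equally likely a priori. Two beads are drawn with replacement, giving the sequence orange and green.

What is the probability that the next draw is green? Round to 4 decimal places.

The likelihood of the observed sequence under each hypothesis: P(data | r = 1) = (5/6)(1/6) = 5/36; P(data | r = 2) = (4/6)(2/6) = 2/9; P(data | r = 3) = (3/6)(3/6) = 1/4; P(data | r = 5) = (1/6)(5/6) = 5/36.
Multiplying each by its prior: 1/4 · 5/36 = 5/144, 1/4 · 2/9 = 1/18, 1/4 · 1/4 = 1/16, 1/4 · 5/36 = 5/144; these sum to 3/16.
Normalising, the posterior is P(r = 1 | data) = 5/27, P(r = 2 | data) = 8/27, P(r = 3 | data) = 1/3, P(r = 5 | data) = 5/27.
Averaging over the posterior, P(green next | data) = (1/6)(5/27) + (1/3)(8/27) + (1/2)(1/3) + (5/6)(5/27) = 73/162.

0.4506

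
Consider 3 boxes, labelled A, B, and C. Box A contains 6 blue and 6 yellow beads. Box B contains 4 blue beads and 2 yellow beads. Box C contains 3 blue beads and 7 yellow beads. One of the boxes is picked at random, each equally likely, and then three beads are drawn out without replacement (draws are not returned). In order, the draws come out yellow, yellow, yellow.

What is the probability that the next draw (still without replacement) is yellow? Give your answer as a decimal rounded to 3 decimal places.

For each hypothesis, P(data | H) works out to: P(data | box A) = (6/12)(5/11)(4/10) = 1/11; P(data | box B) = (2/6)(1/5)(0/4) = 0; P(data | box C) = (7/10)(6/9)(5/8) = 7/24.
The prior-weighted likelihoods are 1/3 · 1/11 = 1/33, 1/3 · 0 = 0, 1/3 · 7/24 = 7/72; with total 101/792.
Normalising, the posterior is P(box A | data) = 24/101, P(box B | data) = 0, P(box C | data) = 77/101.
The predictive probability is P(yellow next | data) = (1/3)(24/101) + (4/7)(77/101) = 52/101.

0.515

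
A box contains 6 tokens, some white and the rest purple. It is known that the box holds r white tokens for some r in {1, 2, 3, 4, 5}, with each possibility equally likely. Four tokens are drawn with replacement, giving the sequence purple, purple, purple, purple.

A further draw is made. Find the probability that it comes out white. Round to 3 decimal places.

For each hypothesis, P(data | H) works out to: P(data | r = 1) = (5/6)(5/6)(5/6)(5/6) = 0.48225; P(data | r = 2) = (4/6)(4/6)(4/6)(4/6) = 0.19753; P(data | r = 3) = (3/6)(3/6)(3/6)(3/6) = 0.0625; P(data | r = 4) = (2/6)(2/6)(2/6)(2/6) = 0.012346; P(data | r = 5) = (1/6)(1/6)(1/6)(1/6) = 0.0007716.
The prior-weighted likelihoods are 1/5 · 0.48225 = 0.096451, 1/5 · 0.19753 = 0.039506, 1/5 · 0.0625 = 0.0125, 1/5 · 0.012346 = 0.0024691, 1/5 · 0.0007716 = 0.00015432; these sum to 0.15108.
The posterior is then P(r = 1 | data) = 0.63841, P(r = 2 | data) = 0.26149, P(r = 3 | data) = 0.082737, P(r = 4 | data) = 0.016343, P(r = 5 | data) = 0.0010215.
Averaging over the posterior, P(white next | data) = (1/6)(0.63841) + (1/3)(0.26149) + (1/2)(0.082737) + (2/3)(0.016343) + (5/6)(0.0010215) = 0.24668.

0.247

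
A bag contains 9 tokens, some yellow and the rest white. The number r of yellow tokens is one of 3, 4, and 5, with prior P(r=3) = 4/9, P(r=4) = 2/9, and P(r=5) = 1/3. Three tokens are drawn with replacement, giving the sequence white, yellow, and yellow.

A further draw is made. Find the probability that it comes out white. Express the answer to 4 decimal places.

0.5417

Compute the likelihood of the observed sequence for each case: P(data | r = 3) = (6/9)(3/9)(3/9) = 0.074074; P(data | r = 4) = (5/9)(4/9)(4/9) = 0.10974; P(data | r = 5) = (4/9)(5/9)(5/9) = 0.13717.
The prior-weighted likelihoods are 4/9 · 0.074074 = 0.032922, 2/9 · 0.10974 = 0.024387, 1/3 · 0.13717 = 0.045725; summing to 0.10303.
Dividing through by the total gives posterior P(r = 3 | data) = 0.31953, P(r = 4 | data) = 0.23669, P(r = 5 | data) = 0.44379.
The predictive probability is P(white next | data) = (2/3)(0.31953) + (5/9)(0.23669) + (4/9)(0.44379) = 0.54175.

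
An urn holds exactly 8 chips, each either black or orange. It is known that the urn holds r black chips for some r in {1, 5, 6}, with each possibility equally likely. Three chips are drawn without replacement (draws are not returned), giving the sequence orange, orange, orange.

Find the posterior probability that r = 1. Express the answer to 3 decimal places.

Under each hypothesis, the probability of the observed sequence is: P(data | r = 1) = (7/8)(6/7)(5/6) = 5/8; P(data | r = 5) = (3/8)(2/7)(1/6) = 1/56; P(data | r = 6) = (2/8)(1/7)(0/6) = 0.
Multiplying each by its prior: 1/3 · 5/8 = 5/24, 1/3 · 1/56 = 1/168, 1/3 · 0 = 0; these sum to 3/14.
Therefore the posterior P(r = 1 | data) = (5/24) / (3/14) = 35/36.

0.972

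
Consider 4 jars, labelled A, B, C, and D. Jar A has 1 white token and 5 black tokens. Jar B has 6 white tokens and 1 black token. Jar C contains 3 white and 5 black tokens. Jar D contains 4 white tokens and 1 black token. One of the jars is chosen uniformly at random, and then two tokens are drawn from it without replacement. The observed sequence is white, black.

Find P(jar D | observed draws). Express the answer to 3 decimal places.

0.257

Compute the likelihood of the observed sequence for each case: P(data | jar A) = (1/6)(5/5) = 0.16667; P(data | jar B) = (6/7)(1/6) = 0.14286; P(data | jar C) = (3/8)(5/7) = 0.26786; P(data | jar D) = (4/5)(1/4) = 0.2.
Weighting by the prior gives 1/4 · 0.16667 = 0.041667, 1/4 · 0.14286 = 0.035714, 1/4 · 0.26786 = 0.066964, 1/4 · 0.2 = 0.05; these sum to 0.19435.
By Bayes' rule, P(jar D | data) = (0.05) / (0.19435) = 0.25727.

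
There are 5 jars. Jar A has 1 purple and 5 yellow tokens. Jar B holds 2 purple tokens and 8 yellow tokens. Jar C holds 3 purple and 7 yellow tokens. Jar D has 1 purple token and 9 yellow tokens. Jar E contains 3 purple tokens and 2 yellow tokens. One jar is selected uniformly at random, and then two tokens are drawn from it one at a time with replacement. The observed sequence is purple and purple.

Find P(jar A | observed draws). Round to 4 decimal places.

0.0526

Compute the likelihood of the observed sequence for each case: P(data | jar A) = (1/6)(1/6) = 1/36; P(data | jar B) = (2/10)(2/10) = 1/25; P(data | jar C) = (3/10)(3/10) = 9/100; P(data | jar D) = (1/10)(1/10) = 1/100; P(data | jar E) = (3/5)(3/5) = 9/25.
The prior-weighted likelihoods are 1/5 · 1/36 = 1/180, 1/5 · 1/25 = 1/125, 1/5 · 9/100 = 9/500, 1/5 · 1/100 = 1/500, 1/5 · 9/25 = 9/125; these sum to 19/180.
So P(jar A | data) = (1/180) / (19/180) = 1/19.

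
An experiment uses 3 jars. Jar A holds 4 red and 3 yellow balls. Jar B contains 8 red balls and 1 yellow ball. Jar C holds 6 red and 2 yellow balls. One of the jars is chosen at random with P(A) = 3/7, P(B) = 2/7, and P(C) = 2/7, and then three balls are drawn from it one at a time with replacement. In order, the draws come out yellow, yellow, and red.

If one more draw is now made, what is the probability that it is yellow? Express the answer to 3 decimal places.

0.374

Compute the likelihood of the observed sequence for each case: P(data | jar A) = (3/7)(3/7)(4/7) = 0.10496; P(data | jar B) = (1/9)(1/9)(8/9) = 0.010974; P(data | jar C) = (2/8)(2/8)(6/8) = 0.046875.
Multiplying each by its prior: 3/7 · 0.10496 = 0.044981, 2/7 · 0.010974 = 0.0031354, 2/7 · 0.046875 = 0.013393; these sum to 0.06151.
Dividing through by the total gives posterior P(jar A | data) = 0.73129, P(jar B | data) = 0.050974, P(jar C | data) = 0.21774.
Averaging over the posterior, P(yellow next | data) = (3/7)(0.73129) + (1/9)(0.050974) + (1/4)(0.21774) = 0.37351.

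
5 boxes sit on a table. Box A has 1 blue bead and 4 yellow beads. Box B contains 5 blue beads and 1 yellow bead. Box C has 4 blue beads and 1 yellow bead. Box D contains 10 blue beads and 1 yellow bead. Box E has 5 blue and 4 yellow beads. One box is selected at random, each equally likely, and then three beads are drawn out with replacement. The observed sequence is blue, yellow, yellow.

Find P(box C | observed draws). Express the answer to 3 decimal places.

Under each hypothesis, the probability of the observed sequence is: P(data | box A) = (1/5)(4/5)(4/5) = 0.128; P(data | box B) = (5/6)(1/6)(1/6) = 0.023148; P(data | box C) = (4/5)(1/5)(1/5) = 0.032; P(data | box D) = (10/11)(1/11)(1/11) = 0.0075131; P(data | box E) = (5/9)(4/9)(4/9) = 0.10974.
The prior-weighted likelihoods are 1/5 · 0.128 = 0.0256, 1/5 · 0.023148 = 0.0046296, 1/5 · 0.032 = 0.0064, 1/5 · 0.0075131 = 0.0015026, 1/5 · 0.10974 = 0.021948; these sum to 0.06008.
Therefore the posterior P(box C | data) = (0.0064) / (0.06008) = 0.10652.

0.107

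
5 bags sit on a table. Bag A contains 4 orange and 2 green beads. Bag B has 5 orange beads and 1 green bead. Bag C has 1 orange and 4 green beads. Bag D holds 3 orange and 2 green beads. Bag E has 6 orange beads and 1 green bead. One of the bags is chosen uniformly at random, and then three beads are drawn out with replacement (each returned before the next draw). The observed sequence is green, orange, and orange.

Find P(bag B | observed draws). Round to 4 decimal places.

0.2124

For each hypothesis, P(data | H) works out to: P(data | bag A) = (2/6)(4/6)(4/6) = 0.14815; P(data | bag B) = (1/6)(5/6)(5/6) = 0.11574; P(data | bag C) = (4/5)(1/5)(1/5) = 0.032; P(data | bag D) = (2/5)(3/5)(3/5) = 0.144; P(data | bag E) = (1/7)(6/7)(6/7) = 0.10496.
Weighting by the prior gives 1/5 · 0.14815 = 0.02963, 1/5 · 0.11574 = 0.023148, 1/5 · 0.032 = 0.0064, 1/5 · 0.144 = 0.0288, 1/5 · 0.10496 = 0.020991; these sum to 0.10897.
Hence P(bag B | data) = (0.023148) / (0.10897) = 0.21243.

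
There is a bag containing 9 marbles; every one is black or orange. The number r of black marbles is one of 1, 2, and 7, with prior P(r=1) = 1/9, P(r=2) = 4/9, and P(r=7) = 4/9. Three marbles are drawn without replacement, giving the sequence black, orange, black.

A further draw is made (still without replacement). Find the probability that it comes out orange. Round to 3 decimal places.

The likelihood of the observed sequence under each hypothesis: P(data | r = 1) = (1/9)(8/8)(0/7) = 0; P(data | r = 2) = (2/9)(7/8)(1/7) = 1/36; P(data | r = 7) = (7/9)(2/8)(6/7) = 1/6.
Multiplying each by its prior: 1/9 · 0 = 0, 4/9 · 1/36 = 1/81, 4/9 · 1/6 = 2/27; these sum to 7/81.
Dividing through by the total gives posterior P(r = 1 | data) = 0, P(r = 2 | data) = 1/7, P(r = 7 | data) = 6/7.
Averaging over the posterior, P(orange next | data) = (1)(1/7) + (1/6)(6/7) = 2/7.

0.286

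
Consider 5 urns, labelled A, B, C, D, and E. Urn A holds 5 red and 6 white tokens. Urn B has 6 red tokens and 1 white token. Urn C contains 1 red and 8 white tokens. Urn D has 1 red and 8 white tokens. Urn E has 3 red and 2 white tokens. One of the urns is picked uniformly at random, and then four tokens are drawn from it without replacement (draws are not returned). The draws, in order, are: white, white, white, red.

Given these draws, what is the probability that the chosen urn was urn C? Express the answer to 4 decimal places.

0.3729

The likelihood of the observed sequence under each hypothesis: P(data | urn A) = (6/11)(5/10)(4/9)(5/8) = 5/66; P(data | urn B) = (1/7)(0/6) = 0; P(data | urn C) = (8/9)(7/8)(6/7)(1/6) = 1/9; P(data | urn D) = (8/9)(7/8)(6/7)(1/6) = 1/9; P(data | urn E) = (2/5)(1/4)(0/3) = 0.
The prior-weighted likelihoods are 1/5 · 5/66 = 1/66, 1/5 · 0 = 0, 1/5 · 1/9 = 1/45, 1/5 · 1/9 = 1/45, 1/5 · 0 = 0; with total 59/990.
Hence P(urn C | data) = (1/45) / (59/990) = 22/59.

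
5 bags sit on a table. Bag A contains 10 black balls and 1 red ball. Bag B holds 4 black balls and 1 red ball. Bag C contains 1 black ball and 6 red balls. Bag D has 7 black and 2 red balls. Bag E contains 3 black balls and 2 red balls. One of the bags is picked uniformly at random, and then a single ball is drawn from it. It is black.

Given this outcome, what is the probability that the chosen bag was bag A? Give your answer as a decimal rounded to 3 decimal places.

For each hypothesis, P(data | H) works out to: P(data | bag A) = (10/11) = 0.90909; P(data | bag B) = (4/5) = 0.8; P(data | bag C) = (1/7) = 0.14286; P(data | bag D) = (7/9) = 0.77778; P(data | bag E) = (3/5) = 0.6.
Weighting by the prior gives 1/5 · 0.90909 = 0.18182, 1/5 · 0.8 = 0.16, 1/5 · 0.14286 = 0.028571, 1/5 · 0.77778 = 0.15556, 1/5 · 0.6 = 0.12; with total 0.64595.
Therefore the posterior P(bag A | data) = (0.18182) / (0.64595) = 0.28148.

0.281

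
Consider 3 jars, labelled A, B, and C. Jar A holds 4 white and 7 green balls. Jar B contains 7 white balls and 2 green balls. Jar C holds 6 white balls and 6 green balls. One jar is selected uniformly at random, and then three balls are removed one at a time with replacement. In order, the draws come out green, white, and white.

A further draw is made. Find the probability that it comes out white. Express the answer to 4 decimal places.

Compute the likelihood of the observed sequence for each case: P(data | jar A) = (7/11)(4/11)(4/11) = 0.084147; P(data | jar B) = (2/9)(7/9)(7/9) = 0.13443; P(data | jar C) = (6/12)(6/12)(6/12) = 0.125.
The prior-weighted likelihoods are 1/3 · 0.084147 = 0.028049, 1/3 · 0.13443 = 0.04481, 1/3 · 0.125 = 0.041667; these sum to 0.11453.
Normalising, the posterior is P(jar A | data) = 0.24491, P(jar B | data) = 0.39127, P(jar C | data) = 0.36382.
So P(white next | data) = Σ P(white next | H) P(H | data) = (4/11)(0.24491) + (7/9)(0.39127) + (1/2)(0.36382) = 0.57529.

0.5753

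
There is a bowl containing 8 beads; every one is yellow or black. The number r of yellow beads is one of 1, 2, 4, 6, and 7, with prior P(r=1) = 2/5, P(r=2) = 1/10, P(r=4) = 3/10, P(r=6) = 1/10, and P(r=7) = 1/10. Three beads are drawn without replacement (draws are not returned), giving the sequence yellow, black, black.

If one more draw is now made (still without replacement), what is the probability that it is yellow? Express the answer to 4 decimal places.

0.2875

Compute the likelihood of the observed sequence for each case: P(data | r = 1) = (1/8)(7/7)(6/6) = 1/8; P(data | r = 2) = (2/8)(6/7)(5/6) = 5/28; P(data | r = 4) = (4/8)(4/7)(3/6) = 1/7; P(data | r = 6) = (6/8)(2/7)(1/6) = 1/28; P(data | r = 7) = (7/8)(1/7)(0/6) = 0.
The prior-weighted likelihoods are 2/5 · 1/8 = 1/20, 1/10 · 5/28 = 1/56, 3/10 · 1/7 = 3/70, 1/10 · 1/28 = 1/280, 1/10 · 0 = 0; summing to 4/35.
Dividing through by the total gives posterior P(r = 1 | data) = 7/16, P(r = 2 | data) = 5/32, P(r = 4 | data) = 3/8, P(r = 6 | data) = 1/32, P(r = 7 | data) = 0.
The predictive probability is P(yellow next | data) = (0)(7/16) + (1/5)(5/32) + (3/5)(3/8) + (1)(1/32) = 23/80.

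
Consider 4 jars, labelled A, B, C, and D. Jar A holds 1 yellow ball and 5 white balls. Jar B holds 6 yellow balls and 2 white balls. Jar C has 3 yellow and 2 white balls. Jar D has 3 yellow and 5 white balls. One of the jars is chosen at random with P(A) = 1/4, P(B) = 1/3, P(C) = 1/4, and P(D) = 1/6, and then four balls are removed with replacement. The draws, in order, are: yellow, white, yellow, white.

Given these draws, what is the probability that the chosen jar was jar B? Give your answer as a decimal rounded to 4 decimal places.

Under each hypothesis, the probability of the observed sequence is: P(data | jar A) = (1/6)(5/6)(1/6)(5/6) = 0.01929; P(data | jar B) = (6/8)(2/8)(6/8)(2/8) = 0.035156; P(data | jar C) = (3/5)(2/5)(3/5)(2/5) = 0.0576; P(data | jar D) = (3/8)(5/8)(3/8)(5/8) = 0.054932.
The prior-weighted likelihoods are 1/4 · 0.01929 = 0.0048225, 1/3 · 0.035156 = 0.011719, 1/4 · 0.0576 = 0.0144, 1/6 · 0.054932 = 0.0091553; with total 0.040097.
Hence P(jar B | data) = (0.011719) / (0.040097) = 0.29226.

0.2923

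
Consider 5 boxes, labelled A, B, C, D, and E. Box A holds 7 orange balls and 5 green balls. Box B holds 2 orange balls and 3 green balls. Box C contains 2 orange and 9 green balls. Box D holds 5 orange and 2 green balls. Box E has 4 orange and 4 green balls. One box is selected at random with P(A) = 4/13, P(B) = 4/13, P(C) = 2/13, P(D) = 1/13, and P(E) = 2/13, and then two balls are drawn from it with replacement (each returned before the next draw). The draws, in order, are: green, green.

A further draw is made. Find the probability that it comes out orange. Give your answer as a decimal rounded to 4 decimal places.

Under each hypothesis, the probability of the observed sequence is: P(data | box A) = (5/12)(5/12) = 0.17361; P(data | box B) = (3/5)(3/5) = 0.36; P(data | box C) = (9/11)(9/11) = 0.66942; P(data | box D) = (2/7)(2/7) = 0.081633; P(data | box E) = (4/8)(4/8) = 0.25.
Multiplying each by its prior: 4/13 · 0.17361 = 0.053419, 4/13 · 0.36 = 0.11077, 2/13 · 0.66942 = 0.10299, 1/13 · 0.081633 = 0.0062794, 2/13 · 0.25 = 0.038462; with total 0.31192.
The posterior is then P(box A | data) = 0.17126, P(box B | data) = 0.35512, P(box C | data) = 0.33018, P(box D | data) = 0.020132, P(box E | data) = 0.12331.
Averaging over the posterior, P(orange next | data) = (7/12)(0.17126) + (2/5)(0.35512) + (2/11)(0.33018) + (5/7)(0.020132) + (1/2)(0.12331) = 0.37802.

0.3780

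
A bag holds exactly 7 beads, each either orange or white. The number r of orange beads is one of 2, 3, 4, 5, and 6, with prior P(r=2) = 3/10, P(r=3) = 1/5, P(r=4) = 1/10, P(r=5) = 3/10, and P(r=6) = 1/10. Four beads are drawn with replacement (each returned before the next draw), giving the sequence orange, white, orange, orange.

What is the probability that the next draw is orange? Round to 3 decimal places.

Under each hypothesis, the probability of the observed sequence is: P(data | r = 2) = (2/7)(5/7)(2/7)(2/7) = 0.01666; P(data | r = 3) = (3/7)(4/7)(3/7)(3/7) = 0.044981; P(data | r = 4) = (4/7)(3/7)(4/7)(4/7) = 0.079967; P(data | r = 5) = (5/7)(2/7)(5/7)(5/7) = 0.10412; P(data | r = 6) = (6/7)(1/7)(6/7)(6/7) = 0.089963.
Multiplying each by its prior: 3/10 · 0.01666 = 0.0049979, 1/5 · 0.044981 = 0.0089963, 1/10 · 0.079967 = 0.0079967, 3/10 · 0.10412 = 0.031237, 1/10 · 0.089963 = 0.0089963; with total 0.062224.
The posterior is then P(r = 2 | data) = 0.080321, P(r = 3 | data) = 0.14458, P(r = 4 | data) = 0.12851, P(r = 5 | data) = 0.50201, P(r = 6 | data) = 0.14458.
The predictive probability is P(orange next | data) = (2/7)(0.080321) + (3/7)(0.14458) + (4/7)(0.12851) + (5/7)(0.50201) + (6/7)(0.14458) = 0.64085.

0.641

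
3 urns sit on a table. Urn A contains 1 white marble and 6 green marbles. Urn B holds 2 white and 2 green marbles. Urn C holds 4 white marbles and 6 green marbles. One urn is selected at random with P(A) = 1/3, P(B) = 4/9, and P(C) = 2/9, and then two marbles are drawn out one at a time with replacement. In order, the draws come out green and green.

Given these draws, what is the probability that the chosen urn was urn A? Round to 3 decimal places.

Compute the likelihood of the observed sequence for each case: P(data | urn A) = (6/7)(6/7) = 0.73469; P(data | urn B) = (2/4)(2/4) = 0.25; P(data | urn C) = (6/10)(6/10) = 0.36.
The prior-weighted likelihoods are 1/3 · 0.73469 = 0.2449, 4/9 · 0.25 = 0.11111, 2/9 · 0.36 = 0.08; summing to 0.43601.
By Bayes' rule, P(urn A | data) = (0.2449) / (0.43601) = 0.56168.

0.562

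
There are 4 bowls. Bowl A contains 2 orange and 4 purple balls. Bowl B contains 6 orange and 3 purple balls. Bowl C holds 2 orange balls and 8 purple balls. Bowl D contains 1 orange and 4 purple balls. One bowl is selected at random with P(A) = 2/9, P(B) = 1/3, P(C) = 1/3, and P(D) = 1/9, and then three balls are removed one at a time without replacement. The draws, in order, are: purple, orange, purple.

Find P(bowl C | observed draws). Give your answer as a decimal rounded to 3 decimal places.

0.364

The likelihood of the observed sequence under each hypothesis: P(data | bowl A) = (4/6)(2/5)(3/4) = 0.2; P(data | bowl B) = (3/9)(6/8)(2/7) = 0.071429; P(data | bowl C) = (8/10)(2/9)(7/8) = 0.15556; P(data | bowl D) = (4/5)(1/4)(3/3) = 0.2.
Weighting by the prior gives 2/9 · 0.2 = 0.044444, 1/3 · 0.071429 = 0.02381, 1/3 · 0.15556 = 0.051852, 1/9 · 0.2 = 0.022222; summing to 0.14233.
By Bayes' rule, P(bowl C | data) = (0.051852) / (0.14233) = 0.36431.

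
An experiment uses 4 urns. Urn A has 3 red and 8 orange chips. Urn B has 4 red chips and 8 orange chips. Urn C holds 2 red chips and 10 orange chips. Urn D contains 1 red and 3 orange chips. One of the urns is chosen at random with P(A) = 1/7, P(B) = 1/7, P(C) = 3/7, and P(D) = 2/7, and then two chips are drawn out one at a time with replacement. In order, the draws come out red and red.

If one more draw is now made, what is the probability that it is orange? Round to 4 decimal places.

For each hypothesis, P(data | H) works out to: P(data | urn A) = (3/11)(3/11) = 0.07438; P(data | urn B) = (4/12)(4/12) = 0.11111; P(data | urn C) = (2/12)(2/12) = 0.027778; P(data | urn D) = (1/4)(1/4) = 0.0625.
The prior-weighted likelihoods are 1/7 · 0.07438 = 0.010626, 1/7 · 0.11111 = 0.015873, 3/7 · 0.027778 = 0.011905, 2/7 · 0.0625 = 0.017857; with total 0.056261.
The posterior is then P(urn A | data) = 0.18887, P(urn B | data) = 0.28213, P(urn C | data) = 0.2116, P(urn D | data) = 0.3174.
Averaging over the posterior, P(orange next | data) = (8/11)(0.18887) + (2/3)(0.28213) + (5/6)(0.2116) + (3/4)(0.3174) = 0.73983.

0.7398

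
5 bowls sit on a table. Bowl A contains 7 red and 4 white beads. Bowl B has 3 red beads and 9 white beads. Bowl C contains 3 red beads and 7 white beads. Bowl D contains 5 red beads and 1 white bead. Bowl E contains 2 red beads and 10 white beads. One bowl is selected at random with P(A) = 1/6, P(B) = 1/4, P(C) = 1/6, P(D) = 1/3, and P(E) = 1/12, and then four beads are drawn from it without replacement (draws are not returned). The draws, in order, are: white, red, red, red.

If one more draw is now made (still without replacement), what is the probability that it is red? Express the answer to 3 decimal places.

0.867

The likelihood of the observed sequence under each hypothesis: P(data | bowl A) = (4/11)(7/10)(6/9)(5/8) = 7/66; P(data | bowl B) = (9/12)(3/11)(2/10)(1/9) = 1/220; P(data | bowl C) = (7/10)(3/9)(2/8)(1/7) = 1/120; P(data | bowl D) = (1/6)(5/5)(4/4)(3/3) = 1/6; P(data | bowl E) = (10/12)(2/11)(1/10)(0/9) = 0.
Weighting by the prior gives 1/6 · 7/66 = 7/396, 1/4 · 1/220 = 1/880, 1/6 · 1/120 = 1/720, 1/3 · 1/6 = 1/18, 1/12 · 0 = 0; with total 5/66.
Normalising, the posterior is P(bowl A | data) = 7/30, P(bowl B | data) = 3/200, P(bowl C | data) = 11/600, P(bowl D | data) = 11/15, P(bowl E | data) = 0.
The predictive probability is P(red next | data) = (4/7)(7/30) + (0)(3/200) + (0)(11/600) + (1)(11/15) = 13/15.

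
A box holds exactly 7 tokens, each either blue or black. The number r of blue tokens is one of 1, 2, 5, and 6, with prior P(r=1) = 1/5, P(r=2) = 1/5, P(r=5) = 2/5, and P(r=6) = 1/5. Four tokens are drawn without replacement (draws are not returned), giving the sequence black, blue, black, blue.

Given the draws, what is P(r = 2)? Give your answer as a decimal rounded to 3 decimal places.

For each hypothesis, P(data | H) works out to: P(data | r = 1) = (6/7)(1/6)(5/5)(0/4) = 0; P(data | r = 2) = (5/7)(2/6)(4/5)(1/4) = 1/21; P(data | r = 5) = (2/7)(5/6)(1/5)(4/4) = 1/21; P(data | r = 6) = (1/7)(6/6)(0/5) = 0.
Multiplying each by its prior: 1/5 · 0 = 0, 1/5 · 1/21 = 1/105, 2/5 · 1/21 = 2/105, 1/5 · 0 = 0; summing to 1/35.
So P(r = 2 | data) = (1/105) / (1/35) = 1/3.

0.333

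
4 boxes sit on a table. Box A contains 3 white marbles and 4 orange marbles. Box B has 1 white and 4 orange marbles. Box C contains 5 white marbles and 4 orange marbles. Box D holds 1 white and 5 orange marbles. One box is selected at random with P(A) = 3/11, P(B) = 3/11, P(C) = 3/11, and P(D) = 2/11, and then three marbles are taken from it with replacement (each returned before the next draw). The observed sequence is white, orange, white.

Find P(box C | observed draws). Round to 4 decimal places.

The likelihood of the observed sequence under each hypothesis: P(data | box A) = (3/7)(4/7)(3/7) = 0.10496; P(data | box B) = (1/5)(4/5)(1/5) = 0.032; P(data | box C) = (5/9)(4/9)(5/9) = 0.13717; P(data | box D) = (1/6)(5/6)(1/6) = 0.023148.
Multiplying each by its prior: 3/11 · 0.10496 = 0.028624, 3/11 · 0.032 = 0.0087273, 3/11 · 0.13717 = 0.037411, 2/11 · 0.023148 = 0.0042088; summing to 0.078972.
Therefore the posterior P(box C | data) = (0.037411) / (0.078972) = 0.47373.

0.4737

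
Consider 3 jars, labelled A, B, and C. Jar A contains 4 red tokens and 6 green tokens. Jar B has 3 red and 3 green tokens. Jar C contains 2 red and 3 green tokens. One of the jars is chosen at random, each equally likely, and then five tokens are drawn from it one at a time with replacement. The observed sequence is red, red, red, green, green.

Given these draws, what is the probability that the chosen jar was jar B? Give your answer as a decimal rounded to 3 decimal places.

The likelihood of the observed sequence under each hypothesis: P(data | jar A) = (4/10)(4/10)(4/10)(6/10)(6/10) = 0.02304; P(data | jar B) = (3/6)(3/6)(3/6)(3/6)(3/6) = 0.03125; P(data | jar C) = (2/5)(2/5)(2/5)(3/5)(3/5) = 0.02304.
Weighting by the prior gives 1/3 · 0.02304 = 0.00768, 1/3 · 0.03125 = 0.010417, 1/3 · 0.02304 = 0.00768; with total 0.025777.
By Bayes' rule, P(jar B | data) = (0.010417) / (0.025777) = 0.40411.

0.404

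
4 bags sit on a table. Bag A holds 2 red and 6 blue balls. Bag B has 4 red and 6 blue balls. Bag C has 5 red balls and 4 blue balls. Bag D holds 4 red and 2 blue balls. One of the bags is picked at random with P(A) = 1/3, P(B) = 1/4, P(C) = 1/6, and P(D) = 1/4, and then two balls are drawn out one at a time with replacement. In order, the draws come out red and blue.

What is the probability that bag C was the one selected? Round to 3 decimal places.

0.188

The likelihood of the observed sequence under each hypothesis: P(data | bag A) = (2/8)(6/8) = 0.1875; P(data | bag B) = (4/10)(6/10) = 0.24; P(data | bag C) = (5/9)(4/9) = 0.24691; P(data | bag D) = (4/6)(2/6) = 0.22222.
Weighting by the prior gives 1/3 · 0.1875 = 0.0625, 1/4 · 0.24 = 0.06, 1/6 · 0.24691 = 0.041152, 1/4 · 0.22222 = 0.055556; with total 0.21921.
Hence P(bag C | data) = (0.041152) / (0.21921) = 0.18773.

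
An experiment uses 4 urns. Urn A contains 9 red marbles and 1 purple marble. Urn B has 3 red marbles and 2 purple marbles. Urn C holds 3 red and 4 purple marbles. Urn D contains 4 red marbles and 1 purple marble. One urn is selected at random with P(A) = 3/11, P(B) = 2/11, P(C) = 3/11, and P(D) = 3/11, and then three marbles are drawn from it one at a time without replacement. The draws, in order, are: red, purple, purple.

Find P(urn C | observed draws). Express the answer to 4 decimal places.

0.7200

Under each hypothesis, the probability of the observed sequence is: P(data | urn A) = (9/10)(1/9)(0/8) = 0; P(data | urn B) = (3/5)(2/4)(1/3) = 1/10; P(data | urn C) = (3/7)(4/6)(3/5) = 6/35; P(data | urn D) = (4/5)(1/4)(0/3) = 0.
The prior-weighted likelihoods are 3/11 · 0 = 0, 2/11 · 1/10 = 1/55, 3/11 · 6/35 = 18/385, 3/11 · 0 = 0; these sum to 5/77.
By Bayes' rule, P(urn C | data) = (18/385) / (5/77) = 18/25.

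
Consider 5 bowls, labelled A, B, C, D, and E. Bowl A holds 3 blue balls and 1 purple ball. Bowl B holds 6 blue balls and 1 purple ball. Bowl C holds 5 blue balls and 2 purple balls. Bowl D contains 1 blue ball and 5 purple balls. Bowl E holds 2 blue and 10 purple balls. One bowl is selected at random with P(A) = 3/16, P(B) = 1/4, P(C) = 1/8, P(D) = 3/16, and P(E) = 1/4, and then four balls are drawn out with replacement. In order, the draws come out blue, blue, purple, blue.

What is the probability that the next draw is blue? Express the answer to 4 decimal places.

For each hypothesis, P(data | H) works out to: P(data | bowl A) = (3/4)(3/4)(1/4)(3/4) = 0.10547; P(data | bowl B) = (6/7)(6/7)(1/7)(6/7) = 0.089963; P(data | bowl C) = (5/7)(5/7)(2/7)(5/7) = 0.10412; P(data | bowl D) = (1/6)(1/6)(5/6)(1/6) = 0.003858; P(data | bowl E) = (2/12)(2/12)(10/12)(2/12) = 0.003858.
The prior-weighted likelihoods are 3/16 · 0.10547 = 0.019775, 1/4 · 0.089963 = 0.022491, 1/8 · 0.10412 = 0.013015, 3/16 · 0.003858 = 0.00072338, 1/4 · 0.003858 = 0.00096451; with total 0.056969.
Normalising, the posterior is P(bowl A | data) = 0.34712, P(bowl B | data) = 0.39478, P(bowl C | data) = 0.22846, P(bowl D | data) = 0.012698, P(bowl E | data) = 0.01693.
The predictive probability is P(blue next | data) = (3/4)(0.34712) + (6/7)(0.39478) + (5/7)(0.22846) + (1/6)(0.012698) + (1/6)(0.01693) = 0.76686.

0.7669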